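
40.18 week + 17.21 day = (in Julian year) 0.8172. Check: 1 week = 604800 s, so 40.18 week = 40.18 * 604800 = 24300864 s. 1 day = 86400 s, so 17.21 day = 17.21 * 86400 = 1486944 s. Sum: 24300864 + 1486944 = 25787808 s. 1 Julian year = 31557600 s, so 25787808 s = 25787808 / 31557600 = 0.81716632 Julian year ≈ 0.8172 Julian year (4 s.f.).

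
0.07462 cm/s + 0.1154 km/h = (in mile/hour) 1 cm/s = 0.01 m/s, so 0.07462 cm/s = 0.07462 * 0.01 = 0.0007462 m/s. 1 km/h = 0.27777778 m/s, so 0.1154 km/h = 0.1154 * 0.27777778 = 0.032055556 m/s. Sum: 0.0007462 + 0.032055556 = 0.032801756 m/s. 1 mile/hour = 0.44704 m/s, so 0.032801756 m/s = 0.032801756 / 0.44704 = 0.073375437 mile/hour ≈ 0.07338 mile/hour (4 s.f.). Final answer: 0.07338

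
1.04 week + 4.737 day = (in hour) 288.4. Check: 1 week = 604800 s, so 1.04 week = 1.04 * 604800 = 628992 s. 1 day = 86400 s, so 4.737 day = 4.737 * 86400 = 409276.8 s. Sum: 628992 + 409276.8 = 1038268.8 s. 1 hour = 3600 s, so 1038268.8 s = 1038268.8 / 3600 = 288.408 hour ≈ 288.4 hour (4 s.f.).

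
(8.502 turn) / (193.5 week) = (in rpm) 1 turn = 6.2831853 rad, so 8.502 turn = 8.502 * 6.2831853 = 53.419641 rad. 1 week = 604800 s, so 193.5 week = 193.5 * 604800 = 1.170288e+08 s. Combine: 53.419641 rad / 1.170288e+08 s = 4.5646577e-07 rad/s. 1 rpm = 0.10471976 rad/s, so 4.5646577e-07 rad/s = 4.5646577e-07 / 0.10471976 = 4.358927e-06 rpm ≈ 4.359e-06 rpm (4 s.f.). Final answer: 4.359e-06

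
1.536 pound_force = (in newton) 1 pound_force = 4.4482216 N, so 1.536 pound_force = 1.536 * 4.4482216 = 6.8324684 N. 6.8324684 N = 6.8324684 newton ≈ 6.832 newton (4 s.f.). Final answer: 6.832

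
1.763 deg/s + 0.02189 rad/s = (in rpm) 1 deg/s = 0.017453293 rad/s, so 1.763 deg/s = 1.763 * 0.017453293 = 0.030770155 rad/s. 0.02189 rad/s is already in rad/s. Sum: 0.030770155 + 0.02189 = 0.052660155 rad/s. 1 rpm = 0.10471976 rad/s, so 0.052660155 rad/s = 0.052660155 / 0.10471976 = 0.50286744 rpm ≈ 0.5029 rpm (4 s.f.). Final answer: 0.5029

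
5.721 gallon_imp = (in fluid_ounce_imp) 915.4. Check: 1 gallon_imp = 0.00454609 m^3, so 5.721 gallon_imp = 5.721 * 0.00454609 = 0.026008181 m^3. 1 fluid_ounce_imp = 2.8413063e-05 m^3, so 0.026008181 m^3 = 0.026008181 / 2.8413063e-05 = 915.36 fluid_ounce_imp ≈ 915.4 fluid_ounce_imp (4 s.f.).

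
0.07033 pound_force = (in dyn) 1 pound_force = 4.4482216 N, so 0.07033 pound_force = 0.07033 * 4.4482216 = 0.31284343 N. 1 dyn = 1e-05 N, so 0.31284343 N = 0.31284343 / 1e-05 = 31284.343 dyn ≈ 3.128e+04 dyn (4 s.f.). Final answer: 3.128e+04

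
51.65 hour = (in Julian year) 1 hour = 3600 s, so 51.65 hour = 51.65 * 3600 = 185940 s. 1 Julian year = 31557600 s, so 185940 s = 185940 / 31557600 = 0.005892083 Julian year ≈ 0.005892 Julian year (4 s.f.). Final answer: 0.005892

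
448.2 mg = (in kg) 0.0004482. Check: 1 mg = 1e-06 kg, so 448.2 mg = 448.2 * 1e-06 = 0.0004482 kg. Result: 0.0004482 kg.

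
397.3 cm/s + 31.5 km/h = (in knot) 1 cm/s = 0.01 m/s, so 397.3 cm/s = 397.3 * 0.01 = 3.973 m/s. 1 km/h = 0.27777778 m/s, so 31.5 km/h = 31.5 * 0.27777778 = 8.75 m/s. Sum: 3.973 + 8.75 = 12.723 m/s. 1 knot = 0.51444444 m/s, so 12.723 m/s = 12.723 / 0.51444444 = 24.731533 knot ≈ 24.73 knot (4 s.f.). Final answer: 24.73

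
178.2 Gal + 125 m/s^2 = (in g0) 12.93. Check: 1 Gal = 0.01 m/s^2, so 178.2 Gal = 178.2 * 0.01 = 1.782 m/s^2. 125 m/s^2 is already in m/s^2. Sum: 1.782 + 125 = 126.782 m/s^2. 1 g0 = 9.80665 m/s^2, so 126.782 m/s^2 = 126.782 / 9.80665 = 12.928166 g0 ≈ 12.93 g0 (4 s.f.).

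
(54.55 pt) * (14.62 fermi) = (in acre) 1 pt = 0.00035277778 m, so 54.55 pt = 54.55 * 0.00035277778 = 0.019244028 m. 1 fermi = 1e-15 m, so 14.62 fermi = 14.62 * 1e-15 = 1.462e-14 m. Combine: 0.019244028 m * 1.462e-14 m = 2.8134769e-16 m^2. 1 acre = 4046.8564 m^2, so 2.8134769e-16 m^2 = 2.8134769e-16 / 4046.8564 = 6.9522527e-20 acre ≈ 6.952e-20 acre (4 s.f.). Final answer: 6.952e-20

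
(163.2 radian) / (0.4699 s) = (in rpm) 3317. Check: 163.2 radian = 163.2 rad. 0.4699 s is already in s. Combine: 163.2 rad / 0.4699 s = 347.30794 rad/s. 1 rpm = 0.10471976 rad/s, so 347.30794 rad/s = 347.30794 / 0.10471976 = 3316.5465 rpm ≈ 3317 rpm (4 s.f.).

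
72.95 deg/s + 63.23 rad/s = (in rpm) 1 deg/s = 0.017453293 rad/s, so 72.95 deg/s = 72.95 * 0.017453293 = 1.2732177 rad/s. 63.23 rad/s is already in rad/s. Sum: 1.2732177 + 63.23 = 64.503218 rad/s. 1 rpm = 0.10471976 rad/s, so 64.503218 rad/s = 64.503218 / 0.10471976 = 615.96036 rpm ≈ 616 rpm (4 s.f.). Final answer: 616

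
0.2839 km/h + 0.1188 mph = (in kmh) 1 km/h = 0.27777778 m/s, so 0.2839 km/h = 0.2839 * 0.27777778 = 0.078861111 m/s. 1 mph = 0.44704 m/s, so 0.1188 mph = 0.1188 * 0.44704 = 0.053108352 m/s. Sum: 0.078861111 + 0.053108352 = 0.13196946 m/s. 1 kmh = 0.27777778 m/s, so 0.13196946 m/s = 0.13196946 / 0.27777778 = 0.47509007 kmh ≈ 0.4751 kmh (4 s.f.). Final answer: 0.4751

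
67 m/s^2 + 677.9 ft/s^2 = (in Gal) 67 m/s^2 is already in m/s^2. 1 ft/s^2 = 0.3048 m/s^2, so 677.9 ft/s^2 = 677.9 * 0.3048 = 206.62392 m/s^2. Sum: 67 + 206.62392 = 273.62392 m/s^2. 1 Gal = 0.01 m/s^2, so 273.62392 m/s^2 = 273.62392 / 0.01 = 27362.392 Gal ≈ 2.736e+04 Gal (4 s.f.). Final answer: 2.736e+04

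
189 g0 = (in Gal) 1 g0 = 9.80665 m/s^2, so 189 g0 = 189 * 9.80665 = 1853.4568 m/s^2. 1 Gal = 0.01 m/s^2, so 1853.4568 m/s^2 = 1853.4568 / 0.01 = 185345.68 Gal ≈ 1.853e+05 Gal (4 s.f.). Final answer: 1.853e+05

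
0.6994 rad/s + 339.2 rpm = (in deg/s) 2075. Check: 0.6994 rad/s is already in rad/s. 1 rpm = 0.10471976 rad/s, so 339.2 rpm = 339.2 * 0.10471976 = 35.520941 rad/s. Sum: 0.6994 + 35.520941 = 36.220341 rad/s. 1 deg/s = 0.017453293 rad/s, so 36.220341 rad/s = 36.220341 / 0.017453293 = 2075.2727 deg/s ≈ 2075 deg/s (4 s.f.).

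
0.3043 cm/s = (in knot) 1 cm/s = 0.01 m/s, so 0.3043 cm/s = 0.3043 * 0.01 = 0.003043 m/s. 1 knot = 0.51444444 m/s, so 0.003043 m/s = 0.003043 / 0.51444444 = 0.0059151188 knot ≈ 0.005915 knot (4 s.f.). Final answer: 0.005915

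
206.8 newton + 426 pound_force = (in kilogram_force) 214.3. Check: 206.8 newton = 206.8 N. 1 pound_force = 4.4482216 N, so 426 pound_force = 426 * 4.4482216 = 1894.9424 N. Sum: 206.8 + 1894.9424 = 2101.7424 N. 1 kilogram_force = 9.80665 N, so 2101.7424 N = 2101.7424 / 9.80665 = 214.31808 kilogram_force ≈ 214.3 kilogram_force (4 s.f.).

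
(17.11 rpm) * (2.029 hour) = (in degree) 1 rpm = 0.10471976 rad/s, so 17.11 rpm = 17.11 * 0.10471976 = 1.791755 rad/s. 1 hour = 3600 s, so 2.029 hour = 2.029 * 3600 = 7304.4 s. Combine: 1.791755 rad/s * 7304.4 s = 13087.695 rad. 1 degree = 0.017453293 rad, so 13087.695 rad = 13087.695 / 0.017453293 = 749869.7 degree ≈ 7.499e+05 degree (4 s.f.). Final answer: 7.499e+05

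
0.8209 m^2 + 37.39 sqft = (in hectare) 0.8209 m^2 is already in m^2. 1 sqft = 0.09290304 m^2, so 37.39 sqft = 37.39 * 0.09290304 = 3.4736447 m^2. Sum: 0.8209 + 3.4736447 = 4.2945447 m^2. 1 hectare = 10000 m^2, so 4.2945447 m^2 = 4.2945447 / 10000 = 0.00042945447 hectare ≈ 0.0004295 hectare (4 s.f.). Final answer: 0.0004295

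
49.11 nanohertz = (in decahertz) 4.911e-09. Check: 1 nanohertz = 1e-09 Hz, so 49.11 nanohertz = 49.11 * 1e-09 = 4.911e-08 Hz. 1 decahertz = 10 Hz, so 4.911e-08 Hz = 4.911e-08 / 10 = 4.911e-09 decahertz.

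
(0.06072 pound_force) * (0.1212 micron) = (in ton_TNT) 7.824e-18. Check: 1 pound_force = 4.4482216 N, so 0.06072 pound_force = 0.06072 * 4.4482216 = 0.27009602 N. 1 micron = 1e-06 m, so 0.1212 micron = 0.1212 * 1e-06 = 1.212e-07 m. Combine: 0.27009602 N * 1.212e-07 m = 3.2735637e-08 J. 1 ton_TNT = 4.184e+09 J, so 3.2735637e-08 J = 3.2735637e-08 / 4.184e+09 = 7.8240051e-18 ton_TNT ≈ 7.824e-18 ton_TNT (4 s.f.).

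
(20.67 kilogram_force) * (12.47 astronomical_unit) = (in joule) 1 kilogram_force = 9.80665 N, so 20.67 kilogram_force = 20.67 * 9.80665 = 202.70346 N. 1 astronomical_unit = 1.4959787e+11 m, so 12.47 astronomical_unit = 12.47 * 1.4959787e+11 = 1.8654854e+12 m. Combine: 202.70346 N * 1.8654854e+12 m = 3.7814035e+14 J. 3.7814035e+14 J = 3.7814035e+14 joule ≈ 3.781e+14 joule (4 s.f.). Final answer: 3.781e+14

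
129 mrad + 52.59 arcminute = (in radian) 0.1443. Check: 1 mrad = 0.001 rad, so 129 mrad = 129 * 0.001 = 0.129 rad. 1 arcminute = 0.00029088821 rad, so 52.59 arcminute = 52.59 * 0.00029088821 = 0.015297811 rad. Sum: 0.129 + 0.015297811 = 0.14429781 rad. 0.14429781 rad = 0.14429781 radian ≈ 0.1443 radian (4 s.f.).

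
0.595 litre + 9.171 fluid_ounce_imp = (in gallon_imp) 0.1882. Check: 1 litre = 0.001 m^3, so 0.595 litre = 0.595 * 0.001 = 0.000595 m^3. 1 fluid_ounce_imp = 2.8413063e-05 m^3, so 9.171 fluid_ounce_imp = 9.171 * 2.8413063e-05 = 0.0002605762 m^3. Sum: 0.000595 + 0.0002605762 = 0.0008555762 m^3. 1 gallon_imp = 0.00454609 m^3, so 0.0008555762 m^3 = 0.0008555762 / 0.00454609 = 0.18820045 gallon_imp ≈ 0.1882 gallon_imp (4 s.f.).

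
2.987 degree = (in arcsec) 1 degree = 0.017453293 rad, so 2.987 degree = 2.987 * 0.017453293 = 0.052132985 rad. 1 arcsec = 4.8481368e-06 rad, so 0.052132985 rad = 0.052132985 / 4.8481368e-06 = 10753.2 arcsec ≈ 1.075e+04 arcsec (4 s.f.). Final answer: 1.075e+04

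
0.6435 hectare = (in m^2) 1 hectare = 10000 m^2, so 0.6435 hectare = 0.6435 * 10000 = 6435 m^2. Result: 6435 m^2. Final answer: 6435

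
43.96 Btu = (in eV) 2.895e+23. Check: 1 Btu = 1055.0559 J, so 43.96 Btu = 43.96 * 1055.0559 = 46380.255 J. 1 eV = 1.6021766e-19 J, so 46380.255 J = 46380.255 / 1.6021766e-19 = 2.8948278e+23 eV ≈ 2.895e+23 eV (4 s.f.).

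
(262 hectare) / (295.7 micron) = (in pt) 1 hectare = 10000 m^2, so 262 hectare = 262 * 10000 = 2620000 m^2. 1 micron = 1e-06 m, so 295.7 micron = 295.7 * 1e-06 = 0.0002957 m. Combine: 2620000 m^2 / 0.0002957 m = 8.8603314e+09 m. 1 pt = 0.00035277778 m, so 8.8603314e+09 m = 8.8603314e+09 / 0.00035277778 = 2.51159e+13 pt ≈ 2.512e+13 pt (4 s.f.). Final answer: 2.512e+13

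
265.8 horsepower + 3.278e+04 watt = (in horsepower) 309.8. Check: 1 horsepower = 745.69987 W, so 265.8 horsepower = 265.8 * 745.69987 = 198207.03 W. 3.278e+04 watt = 32780 W. Sum: 198207.03 + 32780 = 230987.03 W. 1 horsepower = 745.69987 W, so 230987.03 W = 230987.03 / 745.69987 = 309.7587 horsepower ≈ 309.8 horsepower (4 s.f.).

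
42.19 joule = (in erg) 42.19 joule = 42.19 J. 1 erg = 1e-07 J, so 42.19 J = 42.19 / 1e-07 = 4.219e+08 erg. Final answer: 4.219e+08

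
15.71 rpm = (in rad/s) 1.645. Check: 1 rpm = 0.10471976 rad/s, so 15.71 rpm = 15.71 * 0.10471976 = 1.6451474 rad/s. Result: 1.6451474 rad/s ≈ 1.645 rad/s (4 s.f.).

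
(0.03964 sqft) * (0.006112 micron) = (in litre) 1 sqft = 0.09290304 m^2, so 0.03964 sqft = 0.03964 * 0.09290304 = 0.0036826765 m^2. 1 micron = 1e-06 m, so 0.006112 micron = 0.006112 * 1e-06 = 6.112e-09 m. Combine: 0.0036826765 m^2 * 6.112e-09 m = 2.2508519e-11 m^3. 1 litre = 0.001 m^3, so 2.2508519e-11 m^3 = 2.2508519e-11 / 0.001 = 2.2508519e-08 litre ≈ 2.251e-08 litre (4 s.f.). Final answer: 2.251e-08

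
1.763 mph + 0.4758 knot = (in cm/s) 103.3. Check: 1 mph = 0.44704 m/s, so 1.763 mph = 1.763 * 0.44704 = 0.78813152 m/s. 1 knot = 0.51444444 m/s, so 0.4758 knot = 0.4758 * 0.51444444 = 0.24477267 m/s. Sum: 0.78813152 + 0.24477267 = 1.0329042 m/s. 1 cm/s = 0.01 m/s, so 1.0329042 m/s = 1.0329042 / 0.01 = 103.29042 cm/s ≈ 103.3 cm/s (4 s.f.).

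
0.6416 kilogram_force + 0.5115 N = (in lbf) 1 kilogram_force = 9.80665 N, so 0.6416 kilogram_force = 0.6416 * 9.80665 = 6.2919466 N. 0.5115 N is already in N. Sum: 6.2919466 + 0.5115 = 6.8034466 N. 1 lbf = 4.4482216 N, so 6.8034466 N = 6.8034466 / 4.4482216 = 1.5294756 lbf ≈ 1.529 lbf (4 s.f.). Final answer: 1.529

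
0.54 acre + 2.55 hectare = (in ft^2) 2.98e+05. Check: 1 acre = 4046.8564 m^2, so 0.54 acre = 0.54 * 4046.8564 = 2185.3025 m^2. 1 hectare = 10000 m^2, so 2.55 hectare = 2.55 * 10000 = 25500 m^2. Sum: 2185.3025 + 25500 = 27685.302 m^2. 1 ft^2 = 0.09290304 m^2, so 27685.302 m^2 = 27685.302 / 0.09290304 = 298002.12 ft^2 ≈ 2.98e+05 ft^2 (4 s.f.).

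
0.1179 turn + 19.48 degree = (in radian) 1.081. Check: 1 turn = 6.2831853 rad, so 0.1179 turn = 0.1179 * 6.2831853 = 0.74078755 rad. 1 degree = 0.017453293 rad, so 19.48 degree = 19.48 * 0.017453293 = 0.33999014 rad. Sum: 0.74078755 + 0.33999014 = 1.0807777 rad. 1.0807777 rad = 1.0807777 radian ≈ 1.081 radian (4 s.f.).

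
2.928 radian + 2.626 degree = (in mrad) 2974. Check: 2.928 radian = 2.928 rad. 1 degree = 0.017453293 rad, so 2.626 degree = 2.626 * 0.017453293 = 0.045832346 rad. Sum: 2.928 + 0.045832346 = 2.9738323 rad. 1 mrad = 0.001 rad, so 2.9738323 rad = 2.9738323 / 0.001 = 2973.8323 mrad ≈ 2974 mrad (4 s.f.).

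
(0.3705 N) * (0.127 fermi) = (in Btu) 0.3705 N is already in N. 1 fermi = 1e-15 m, so 0.127 fermi = 0.127 * 1e-15 = 1.27e-16 m. Combine: 0.3705 N * 1.27e-16 m = 4.70535e-17 J. 1 Btu = 1055.0559 J, so 4.70535e-17 J = 4.70535e-17 / 1055.0559 = 4.4598113e-20 Btu ≈ 4.46e-20 Btu (4 s.f.). Final answer: 4.46e-20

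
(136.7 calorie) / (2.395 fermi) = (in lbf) 1 calorie = 4.184 J, so 136.7 calorie = 136.7 * 4.184 = 571.9528 J. 1 fermi = 1e-15 m, so 2.395 fermi = 2.395 * 1e-15 = 2.395e-15 m. Combine: 571.9528 J / 2.395e-15 m = 2.3881119e+17 N. 1 lbf = 4.4482216 N, so 2.3881119e+17 N = 2.3881119e+17 / 4.4482216 = 5.3686891e+16 lbf ≈ 5.369e+16 lbf (4 s.f.). Final answer: 5.369e+16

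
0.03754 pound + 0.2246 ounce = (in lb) 0.05158. Check: 1 pound = 0.45359237 kg, so 0.03754 pound = 0.03754 * 0.45359237 = 0.017027858 kg. 1 ounce = 0.028349523 kg, so 0.2246 ounce = 0.2246 * 0.028349523 = 0.0063673029 kg. Sum: 0.017027858 + 0.0063673029 = 0.02339516 kg. 1 lb = 0.45359237 kg, so 0.02339516 kg = 0.02339516 / 0.45359237 = 0.0515775 lb ≈ 0.05158 lb (4 s.f.).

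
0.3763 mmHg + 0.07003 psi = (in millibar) 1 mmHg = 133.32237 Pa, so 0.3763 mmHg = 0.3763 * 133.32237 = 50.169207 Pa. 1 psi = 6894.7573 Pa, so 0.07003 psi = 0.07003 * 6894.7573 = 482.83985 Pa. Sum: 50.169207 + 482.83985 = 533.00906 Pa. 1 millibar = 100 Pa, so 533.00906 Pa = 533.00906 / 100 = 5.3300906 millibar ≈ 5.33 millibar (4 s.f.). Final answer: 5.33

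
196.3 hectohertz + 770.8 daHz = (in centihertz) 1 hectohertz = 100 Hz, so 196.3 hectohertz = 196.3 * 100 = 19630 Hz. 1 daHz = 10 Hz, so 770.8 daHz = 770.8 * 10 = 7708 Hz. Sum: 19630 + 7708 = 27338 Hz. 1 centihertz = 0.01 Hz, so 27338 Hz = 27338 / 0.01 = 2733800 centihertz ≈ 2.734e+06 centihertz (4 s.f.). Final answer: 2.734e+06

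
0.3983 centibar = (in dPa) 1 centibar = 1000 Pa, so 0.3983 centibar = 0.3983 * 1000 = 398.3 Pa. 1 dPa = 0.1 Pa, so 398.3 Pa = 398.3 / 0.1 = 3983 dPa. Final answer: 3983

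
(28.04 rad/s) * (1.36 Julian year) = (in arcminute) 28.04 rad/s is already in rad/s. 1 Julian year = 31557600 s, so 1.36 Julian year = 1.36 * 31557600 = 42918336 s. Combine: 28.04 rad/s * 42918336 s = 1.2034301e+09 rad. 1 arcminute = 0.00029088821 rad, so 1.2034301e+09 rad = 1.2034301e+09 / 0.00029088821 = 4.1370881e+12 arcminute ≈ 4.137e+12 arcminute (4 s.f.). Final answer: 4.137e+12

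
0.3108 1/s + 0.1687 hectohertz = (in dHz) 171.8. Check: 0.3108 1/s = 0.3108 Hz. 1 hectohertz = 100 Hz, so 0.1687 hectohertz = 0.1687 * 100 = 16.87 Hz. Sum: 0.3108 + 16.87 = 17.1808 Hz. 1 dHz = 0.1 Hz, so 17.1808 Hz = 17.1808 / 0.1 = 171.808 dHz ≈ 171.8 dHz (4 s.f.).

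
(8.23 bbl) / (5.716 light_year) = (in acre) 1 bbl = 0.15898729 m^3, so 8.23 bbl = 8.23 * 0.15898729 = 1.3084654 m^3. 1 light_year = 9.4607305e+15 m, so 5.716 light_year = 5.716 * 9.4607305e+15 = 5.4077535e+16 m. Combine: 1.3084654 m^3 / 5.4077535e+16 m = 2.41961e-17 m^2. 1 acre = 4046.8564 m^2, so 2.41961e-17 m^2 = 2.41961e-17 / 4046.8564 = 5.9789864e-21 acre ≈ 5.979e-21 acre (4 s.f.). Final answer: 5.979e-21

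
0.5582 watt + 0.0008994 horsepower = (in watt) 0.5582 watt = 0.5582 W. 1 horsepower = 745.69987 W, so 0.0008994 horsepower = 0.0008994 * 745.69987 = 0.67068246 W. Sum: 0.5582 + 0.67068246 = 1.2288825 W. 1.2288825 W = 1.2288825 watt ≈ 1.229 watt (4 s.f.). Final answer: 1.229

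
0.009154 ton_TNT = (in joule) 1 ton_TNT = 4.184e+09 J, so 0.009154 ton_TNT = 0.009154 * 4.184e+09 = 38300336 J. 38300336 J = 38300336 joule ≈ 3.83e+07 joule (4 s.f.). Final answer: 3.83e+07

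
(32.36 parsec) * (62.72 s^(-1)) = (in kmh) 1 parsec = 3.0856776e+16 m, so 32.36 parsec = 32.36 * 3.0856776e+16 = 9.9852527e+17 m. 62.72 s^(-1) = 62.72 Hz. Combine: 9.9852527e+17 m * 62.72 Hz = 6.2627505e+19 m/s. 1 kmh = 0.27777778 m/s, so 6.2627505e+19 m/s = 6.2627505e+19 / 0.27777778 = 2.2545902e+20 kmh ≈ 2.255e+20 kmh (4 s.f.). Final answer: 2.255e+20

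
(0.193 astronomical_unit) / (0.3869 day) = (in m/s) 1 astronomical_unit = 1.4959787e+11 m, so 0.193 astronomical_unit = 0.193 * 1.4959787e+11 = 2.8872389e+10 m. 1 day = 86400 s, so 0.3869 day = 0.3869 * 86400 = 33428.16 s. Combine: 2.8872389e+10 m / 33428.16 s = 863714.58 m/s. Result: 863714.58 m/s ≈ 8.637e+05 m/s (4 s.f.). Final answer: 8.637e+05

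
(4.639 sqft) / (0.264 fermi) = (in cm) 1.632e+17. Check: 1 sqft = 0.09290304 m^2, so 4.639 sqft = 4.639 * 0.09290304 = 0.4309772 m^2. 1 fermi = 1e-15 m, so 0.264 fermi = 0.264 * 1e-15 = 2.64e-16 m. Combine: 0.4309772 m^2 / 2.64e-16 m = 1.6324894e+15 m. 1 cm = 0.01 m, so 1.6324894e+15 m = 1.6324894e+15 / 0.01 = 1.6324894e+17 cm ≈ 1.632e+17 cm (4 s.f.).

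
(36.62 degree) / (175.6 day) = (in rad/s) 1 degree = 0.017453293 rad, so 36.62 degree = 36.62 * 0.017453293 = 0.63913957 rad. 1 day = 86400 s, so 175.6 day = 175.6 * 86400 = 15171840 s. Combine: 0.63913957 rad / 15171840 s = 4.2126701e-08 rad/s. Result: 4.2126701e-08 rad/s ≈ 4.213e-08 rad/s (4 s.f.). Final answer: 4.213e-08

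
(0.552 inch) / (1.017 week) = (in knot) 1 inch = 0.0254 m, so 0.552 inch = 0.552 * 0.0254 = 0.0140208 m. 1 week = 604800 s, so 1.017 week = 1.017 * 604800 = 615081.6 s. Combine: 0.0140208 m / 615081.6 s = 2.2795024e-08 m/s. 1 knot = 0.51444444 m/s, so 2.2795024e-08 m/s = 2.2795024e-08 / 0.51444444 = 4.4309982e-08 knot ≈ 4.431e-08 knot (4 s.f.). Final answer: 4.431e-08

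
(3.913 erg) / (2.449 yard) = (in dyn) 0.01747. Check: 1 erg = 1e-07 J, so 3.913 erg = 3.913 * 1e-07 = 3.913e-07 J. 1 yard = 0.9144 m, so 2.449 yard = 2.449 * 0.9144 = 2.2393656 m. Combine: 3.913e-07 J / 2.2393656 m = 1.7473699e-07 N. 1 dyn = 1e-05 N, so 1.7473699e-07 N = 1.7473699e-07 / 1e-05 = 0.017473699 dyn ≈ 0.01747 dyn (4 s.f.).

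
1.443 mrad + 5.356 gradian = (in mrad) 85.57. Check: 1 mrad = 0.001 rad, so 1.443 mrad = 1.443 * 0.001 = 0.001443 rad. 1 gradian = 0.015707963 rad, so 5.356 gradian = 5.356 * 0.015707963 = 0.084131851 rad. Sum: 0.001443 + 0.084131851 = 0.085574851 rad. 1 mrad = 0.001 rad, so 0.085574851 rad = 0.085574851 / 0.001 = 85.574851 mrad ≈ 85.57 mrad (4 s.f.).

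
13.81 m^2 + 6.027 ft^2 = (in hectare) 0.001437. Check: 13.81 m^2 is already in m^2. 1 ft^2 = 0.09290304 m^2, so 6.027 ft^2 = 6.027 * 0.09290304 = 0.55992662 m^2. Sum: 13.81 + 0.55992662 = 14.369927 m^2. 1 hectare = 10000 m^2, so 14.369927 m^2 = 14.369927 / 10000 = 0.0014369927 hectare ≈ 0.001437 hectare (4 s.f.).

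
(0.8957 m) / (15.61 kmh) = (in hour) 5.738e-05. Check: 0.8957 m is already in m. 1 kmh = 0.27777778 m/s, so 15.61 kmh = 15.61 * 0.27777778 = 4.3361111 m/s. Combine: 0.8957 m / 4.3361111 m/s = 0.20656758 s. 1 hour = 3600 s, so 0.20656758 s = 0.20656758 / 3600 = 5.7379885e-05 hour ≈ 5.738e-05 hour (4 s.f.).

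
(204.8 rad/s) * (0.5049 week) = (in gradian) 204.8 rad/s is already in rad/s. 1 week = 604800 s, so 0.5049 week = 0.5049 * 604800 = 305363.52 s. Combine: 204.8 rad/s * 305363.52 s = 62538449 rad. 1 gradian = 0.015707963 rad, so 62538449 rad = 62538449 / 0.015707963 = 3.9813213e+09 gradian ≈ 3.981e+09 gradian (4 s.f.). Final answer: 3.981e+09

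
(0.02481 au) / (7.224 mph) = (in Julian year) 36.42. Check: 1 au = 1.4959787e+11 m, so 0.02481 au = 0.02481 * 1.4959787e+11 = 3.7115232e+09 m. 1 mph = 0.44704 m/s, so 7.224 mph = 7.224 * 0.44704 = 3.229417 m/s. Combine: 3.7115232e+09 m / 3.229417 m/s = 1.1492858e+09 s. 1 Julian year = 31557600 s, so 1.1492858e+09 s = 1.1492858e+09 / 31557600 = 36.418671 Julian year ≈ 36.42 Julian year (4 s.f.).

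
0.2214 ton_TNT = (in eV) 5.782e+27. Check: 1 ton_TNT = 4.184e+09 J, so 0.2214 ton_TNT = 0.2214 * 4.184e+09 = 9.263376e+08 J. 1 eV = 1.6021766e-19 J, so 9.263376e+08 J = 9.263376e+08 / 1.6021766e-19 = 5.7817445e+27 eV ≈ 5.782e+27 eV (4 s.f.).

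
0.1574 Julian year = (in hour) 1380. Check: 1 Julian year = 31557600 s, so 0.1574 Julian year = 0.1574 * 31557600 = 4967166.2 s. 1 hour = 3600 s, so 4967166.2 s = 4967166.2 / 3600 = 1379.7684 hour ≈ 1380 hour (4 s.f.).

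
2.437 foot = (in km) 0.0007428. Check: 1 foot = 0.3048 m, so 2.437 foot = 2.437 * 0.3048 = 0.7427976 m. 1 km = 1000 m, so 0.7427976 m = 0.7427976 / 1000 = 0.0007427976 km ≈ 0.0007428 km (4 s.f.).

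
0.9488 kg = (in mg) 1 mg = 1e-06 kg, so 0.9488 kg = 0.9488 / 1e-06 = 948800 mg ≈ 9.488e+05 mg (4 s.f.). Final answer: 9.488e+05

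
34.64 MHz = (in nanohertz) 1 MHz = 1000000 Hz, so 34.64 MHz = 34.64 * 1000000 = 34640000 Hz. 1 nanohertz = 1e-09 Hz, so 34640000 Hz = 34640000 / 1e-09 = 3.464e+16 nanohertz. Final answer: 3.464e+16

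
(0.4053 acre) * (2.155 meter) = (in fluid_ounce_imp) 1.244e+08. Check: 1 acre = 4046.8564 m^2, so 0.4053 acre = 0.4053 * 4046.8564 = 1640.1909 m^2. 2.155 meter = 2.155 m. Combine: 1640.1909 m^2 * 2.155 m = 3534.6114 m^3. 1 fluid_ounce_imp = 2.8413063e-05 m^3, so 3534.6114 m^3 = 3534.6114 / 2.8413063e-05 = 1.2440093e+08 fluid_ounce_imp ≈ 1.244e+08 fluid_ounce_imp (4 s.f.).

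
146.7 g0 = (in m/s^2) 1439. Check: 1 g0 = 9.80665 m/s^2, so 146.7 g0 = 146.7 * 9.80665 = 1438.6356 m/s^2. Result: 1438.6356 m/s^2 ≈ 1439 m/s^2 (4 s.f.).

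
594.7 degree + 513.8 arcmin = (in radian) 10.53. Check: 1 degree = 0.017453293 rad, so 594.7 degree = 594.7 * 0.017453293 = 10.379473 rad. 1 arcmin = 0.00029088821 rad, so 513.8 arcmin = 513.8 * 0.00029088821 = 0.14945836 rad. Sum: 10.379473 + 0.14945836 = 10.528931 rad. 10.528931 rad = 10.528931 radian ≈ 10.53 radian (4 s.f.).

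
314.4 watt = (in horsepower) 314.4 watt = 314.4 W. 1 horsepower = 745.69987 W, so 314.4 W = 314.4 / 745.69987 = 0.42161734 horsepower ≈ 0.4216 horsepower (4 s.f.). Final answer: 0.4216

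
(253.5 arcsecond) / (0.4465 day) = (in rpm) 1 arcsecond = 4.8481368e-06 rad, so 253.5 arcsecond = 253.5 * 4.8481368e-06 = 0.0012290027 rad. 1 day = 86400 s, so 0.4465 day = 0.4465 * 86400 = 38577.6 s. Combine: 0.0012290027 rad / 38577.6 s = 3.1857935e-08 rad/s. 1 rpm = 0.10471976 rad/s, so 3.1857935e-08 rad/s = 3.1857935e-08 / 0.10471976 = 3.0422087e-07 rpm ≈ 3.042e-07 rpm (4 s.f.). Final answer: 3.042e-07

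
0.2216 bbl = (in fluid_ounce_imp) 1 bbl = 0.15898729 m^3, so 0.2216 bbl = 0.2216 * 0.15898729 = 0.035231585 m^3. 1 fluid_ounce_imp = 2.8413063e-05 m^3, so 0.035231585 m^3 = 0.035231585 / 2.8413063e-05 = 1239.9784 fluid_ounce_imp ≈ 1240 fluid_ounce_imp (4 s.f.). Final answer: 1240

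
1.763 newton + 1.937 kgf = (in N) 1.763 newton = 1.763 N. 1 kgf = 9.80665 N, so 1.937 kgf = 1.937 * 9.80665 = 18.995481 N. Sum: 1.763 + 18.995481 = 20.758481 N. Result: 20.758481 N ≈ 20.76 N (4 s.f.). Final answer: 20.76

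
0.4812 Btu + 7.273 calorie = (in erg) 5.381e+09. Check: 1 Btu = 1055.0559 J, so 0.4812 Btu = 0.4812 * 1055.0559 = 507.69288 J. 1 calorie = 4.184 J, so 7.273 calorie = 7.273 * 4.184 = 30.430232 J. Sum: 507.69288 + 30.430232 = 538.12311 J. 1 erg = 1e-07 J, so 538.12311 J = 538.12311 / 1e-07 = 5.3812311e+09 erg ≈ 5.381e+09 erg (4 s.f.).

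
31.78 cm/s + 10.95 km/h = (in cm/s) 335.9. Check: 1 cm/s = 0.01 m/s, so 31.78 cm/s = 31.78 * 0.01 = 0.3178 m/s. 1 km/h = 0.27777778 m/s, so 10.95 km/h = 10.95 * 0.27777778 = 3.0416667 m/s. Sum: 0.3178 + 3.0416667 = 3.3594667 m/s. 1 cm/s = 0.01 m/s, so 3.3594667 m/s = 3.3594667 / 0.01 = 335.94667 cm/s ≈ 335.9 cm/s (4 s.f.).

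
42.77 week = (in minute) 1 week = 604800 s, so 42.77 week = 42.77 * 604800 = 25867296 s. 1 minute = 60 s, so 25867296 s = 25867296 / 60 = 431121.6 minute ≈ 4.311e+05 minute (4 s.f.). Final answer: 4.311e+05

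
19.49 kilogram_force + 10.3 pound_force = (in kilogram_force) 24.16. Check: 1 kilogram_force = 9.80665 N, so 19.49 kilogram_force = 19.49 * 9.80665 = 191.13161 N. 1 pound_force = 4.4482216 N, so 10.3 pound_force = 10.3 * 4.4482216 = 45.816683 N. Sum: 191.13161 + 45.816683 = 236.94829 N. 1 kilogram_force = 9.80665 N, so 236.94829 N = 236.94829 / 9.80665 = 24.162001 kilogram_force ≈ 24.16 kilogram_force (4 s.f.).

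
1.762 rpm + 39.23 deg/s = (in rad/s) 1 rpm = 0.10471976 rad/s, so 1.762 rpm = 1.762 * 0.10471976 = 0.18451621 rad/s. 1 deg/s = 0.017453293 rad/s, so 39.23 deg/s = 39.23 * 0.017453293 = 0.68469267 rad/s. Sum: 0.18451621 + 0.68469267 = 0.86920887 rad/s. Result: 0.86920887 rad/s ≈ 0.8692 rad/s (4 s.f.). Final answer: 0.8692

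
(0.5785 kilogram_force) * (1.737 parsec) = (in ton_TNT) 7.267e+07. Check: 1 kilogram_force = 9.80665 N, so 0.5785 kilogram_force = 0.5785 * 9.80665 = 5.673147 N. 1 parsec = 3.0856776e+16 m, so 1.737 parsec = 1.737 * 3.0856776e+16 = 5.359822e+16 m. Combine: 5.673147 N * 5.359822e+16 m = 3.0407058e+17 J. 1 ton_TNT = 4.184e+09 J, so 3.0407058e+17 J = 3.0407058e+17 / 4.184e+09 = 72674613 ton_TNT ≈ 7.267e+07 ton_TNT (4 s.f.).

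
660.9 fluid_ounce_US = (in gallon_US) 1 fluid_ounce_US = 2.957353e-05 m^3, so 660.9 fluid_ounce_US = 660.9 * 2.957353e-05 = 0.019545146 m^3. 1 gallon_US = 0.0037854118 m^3, so 0.019545146 m^3 = 0.019545146 / 0.0037854118 = 5.1632812 gallon_US ≈ 5.163 gallon_US (4 s.f.). Final answer: 5.163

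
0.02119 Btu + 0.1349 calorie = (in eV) 1 Btu = 1055.0559 J, so 0.02119 Btu = 0.02119 * 1055.0559 = 22.356634 J. 1 calorie = 4.184 J, so 0.1349 calorie = 0.1349 * 4.184 = 0.5644216 J. Sum: 22.356634 + 0.5644216 = 22.921055 J. 1 eV = 1.6021766e-19 J, so 22.921055 J = 22.921055 / 1.6021766e-19 = 1.4306197e+20 eV ≈ 1.431e+20 eV (4 s.f.). Final answer: 1.431e+20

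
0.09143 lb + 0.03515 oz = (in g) 42.47. Check: 1 lb = 0.45359237 kg, so 0.09143 lb = 0.09143 * 0.45359237 = 0.04147195 kg. 1 oz = 0.028349523 kg, so 0.03515 oz = 0.03515 * 0.028349523 = 0.00099648574 kg. Sum: 0.04147195 + 0.00099648574 = 0.042468436 kg. 1 g = 0.001 kg, so 0.042468436 kg = 0.042468436 / 0.001 = 42.468436 g ≈ 42.47 g (4 s.f.).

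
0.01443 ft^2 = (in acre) 1 ft^2 = 0.09290304 m^2, so 0.01443 ft^2 = 0.01443 * 0.09290304 = 0.0013405909 m^2. 1 acre = 4046.8564 m^2, so 0.0013405909 m^2 = 0.0013405909 / 4046.8564 = 3.3126722e-07 acre ≈ 3.313e-07 acre (4 s.f.). Final answer: 3.313e-07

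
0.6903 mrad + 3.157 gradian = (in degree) 1 mrad = 0.001 rad, so 0.6903 mrad = 0.6903 * 0.001 = 0.0006903 rad. 1 gradian = 0.015707963 rad, so 3.157 gradian = 3.157 * 0.015707963 = 0.04959004 rad. Sum: 0.0006903 + 0.04959004 = 0.05028034 rad. 1 degree = 0.017453293 rad, so 0.05028034 rad = 0.05028034 / 0.017453293 = 2.8808513 degree ≈ 2.881 degree (4 s.f.). Final answer: 2.881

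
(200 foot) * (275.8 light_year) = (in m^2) 1.591e+20. Check: 1 foot = 0.3048 m, so 200 foot = 200 * 0.3048 = 60.96 m. 1 light_year = 9.4607305e+15 m, so 275.8 light_year = 275.8 * 9.4607305e+15 = 2.6092695e+18 m. Combine: 60.96 m * 2.6092695e+18 m = 1.5906107e+20 m^2. Result: 1.5906107e+20 m^2 ≈ 1.591e+20 m^2 (4 s.f.).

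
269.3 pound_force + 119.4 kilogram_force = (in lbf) 532.5. Check: 1 pound_force = 4.4482216 N, so 269.3 pound_force = 269.3 * 4.4482216 = 1197.9061 N. 1 kilogram_force = 9.80665 N, so 119.4 kilogram_force = 119.4 * 9.80665 = 1170.914 N. Sum: 1197.9061 + 1170.914 = 2368.8201 N. 1 lbf = 4.4482216 N, so 2368.8201 N = 2368.8201 / 4.4482216 = 532.53194 lbf ≈ 532.5 lbf (4 s.f.).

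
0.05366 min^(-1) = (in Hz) 0.0008943. Check: 1 min^(-1) = 0.016666667 Hz, so 0.05366 min^(-1) = 0.05366 * 0.016666667 = 0.00089433333 Hz. Result: 0.00089433333 Hz ≈ 0.0008943 Hz (4 s.f.).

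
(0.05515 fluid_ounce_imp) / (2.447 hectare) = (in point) 1 fluid_ounce_imp = 2.8413063e-05 m^3, so 0.05515 fluid_ounce_imp = 0.05515 * 2.8413063e-05 = 1.5669804e-06 m^3. 1 hectare = 10000 m^2, so 2.447 hectare = 2.447 * 10000 = 24470 m^2. Combine: 1.5669804e-06 m^3 / 24470 m^2 = 6.4036796e-11 m. 1 point = 0.00035277778 m, so 6.4036796e-11 m = 6.4036796e-11 / 0.00035277778 = 1.8152163e-07 point ≈ 1.815e-07 point (4 s.f.). Final answer: 1.815e-07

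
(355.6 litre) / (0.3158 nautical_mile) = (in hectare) 6.08e-08. Check: 1 litre = 0.001 m^3, so 355.6 litre = 355.6 * 0.001 = 0.3556 m^3. 1 nautical_mile = 1852 m, so 0.3158 nautical_mile = 0.3158 * 1852 = 584.8616 m. Combine: 0.3556 m^3 / 584.8616 m = 0.00060800709 m^2. 1 hectare = 10000 m^2, so 0.00060800709 m^2 = 0.00060800709 / 10000 = 6.0800709e-08 hectare ≈ 6.08e-08 hectare (4 s.f.).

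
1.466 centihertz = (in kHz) 1.466e-05. Check: 1 centihertz = 0.01 Hz, so 1.466 centihertz = 1.466 * 0.01 = 0.01466 Hz. 1 kHz = 1000 Hz, so 0.01466 Hz = 0.01466 / 1000 = 1.466e-05 kHz.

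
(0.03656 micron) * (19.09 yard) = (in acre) 1 micron = 1e-06 m, so 0.03656 micron = 0.03656 * 1e-06 = 3.656e-08 m. 1 yard = 0.9144 m, so 19.09 yard = 19.09 * 0.9144 = 17.455896 m. Combine: 3.656e-08 m * 17.455896 m = 6.3818756e-07 m^2. 1 acre = 4046.8564 m^2, so 6.3818756e-07 m^2 = 6.3818756e-07 / 4046.8564 = 1.5769958e-10 acre ≈ 1.577e-10 acre (4 s.f.). Final answer: 1.577e-10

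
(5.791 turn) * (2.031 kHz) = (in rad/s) 1 turn = 6.2831853 rad, so 5.791 turn = 5.791 * 6.2831853 = 36.385926 rad. 1 kHz = 1000 Hz, so 2.031 kHz = 2.031 * 1000 = 2031 Hz. Combine: 36.385926 rad * 2031 Hz = 73899.816 rad/s. Result: 73899.816 rad/s ≈ 7.39e+04 rad/s (4 s.f.). Final answer: 7.39e+04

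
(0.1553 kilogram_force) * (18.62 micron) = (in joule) 2.836e-05. Check: 1 kilogram_force = 9.80665 N, so 0.1553 kilogram_force = 0.1553 * 9.80665 = 1.5229727 N. 1 micron = 1e-06 m, so 18.62 micron = 18.62 * 1e-06 = 1.862e-05 m. Combine: 1.5229727 N * 1.862e-05 m = 2.8357753e-05 J. 2.8357753e-05 J = 2.8357753e-05 joule ≈ 2.836e-05 joule (4 s.f.).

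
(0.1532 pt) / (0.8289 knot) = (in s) 0.0001267. Check: 1 pt = 0.00035277778 m, so 0.1532 pt = 0.1532 * 0.00035277778 = 5.4045556e-05 m. 1 knot = 0.51444444 m/s, so 0.8289 knot = 0.8289 * 0.51444444 = 0.426423 m/s. Combine: 5.4045556e-05 m / 0.426423 m/s = 0.00012674165 s. Result: 0.00012674165 s ≈ 0.0001267 s (4 s.f.).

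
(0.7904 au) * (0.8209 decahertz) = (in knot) 1 au = 1.4959787e+11 m, so 0.7904 au = 0.7904 * 1.4959787e+11 = 1.1824216e+11 m. 1 decahertz = 10 Hz, so 0.8209 decahertz = 0.8209 * 10 = 8.209 Hz. Combine: 1.1824216e+11 m * 8.209 Hz = 9.7064987e+11 m/s. 1 knot = 0.51444444 m/s, so 9.7064987e+11 m/s = 9.7064987e+11 / 0.51444444 = 1.8867924e+12 knot ≈ 1.887e+12 knot (4 s.f.). Final answer: 1.887e+12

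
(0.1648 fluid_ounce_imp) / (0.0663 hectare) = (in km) 7.063e-12. Check: 1 fluid_ounce_imp = 2.8413063e-05 m^3, so 0.1648 fluid_ounce_imp = 0.1648 * 2.8413063e-05 = 4.6824727e-06 m^3. 1 hectare = 10000 m^2, so 0.0663 hectare = 0.0663 * 10000 = 663 m^2. Combine: 4.6824727e-06 m^3 / 663 m^2 = 7.0625531e-09 m. 1 km = 1000 m, so 7.0625531e-09 m = 7.0625531e-09 / 1000 = 7.0625531e-12 km ≈ 7.063e-12 km (4 s.f.).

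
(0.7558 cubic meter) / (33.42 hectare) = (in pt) 0.006411. Check: 0.7558 cubic meter = 0.7558 m^3. 1 hectare = 10000 m^2, so 33.42 hectare = 33.42 * 10000 = 334200 m^2. Combine: 0.7558 m^3 / 334200 m^2 = 2.26152e-06 m. 1 pt = 0.00035277778 m, so 2.26152e-06 m = 2.26152e-06 / 0.00035277778 = 0.006410608 pt ≈ 0.006411 pt (4 s.f.).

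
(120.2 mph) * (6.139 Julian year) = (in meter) 1.041e+10. Check: 1 mph = 0.44704 m/s, so 120.2 mph = 120.2 * 0.44704 = 53.734208 m/s. 1 Julian year = 31557600 s, so 6.139 Julian year = 6.139 * 31557600 = 1.9373211e+08 s. Combine: 53.734208 m/s * 1.9373211e+08 s = 1.0410041e+10 m. 1.0410041e+10 m = 1.0410041e+10 meter ≈ 1.041e+10 meter (4 s.f.).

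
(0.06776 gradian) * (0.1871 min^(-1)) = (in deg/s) 1 gradian = 0.015707963 rad, so 0.06776 gradian = 0.06776 * 0.015707963 = 0.0010643716 rad. 1 min^(-1) = 0.016666667 Hz, so 0.1871 min^(-1) = 0.1871 * 0.016666667 = 0.0031183333 Hz. Combine: 0.0010643716 rad * 0.0031183333 Hz = 3.3190654e-06 rad/s. 1 deg/s = 0.017453293 rad/s, so 3.3190654e-06 rad/s = 3.3190654e-06 / 0.017453293 = 0.00019016844 deg/s ≈ 0.0001902 deg/s (4 s.f.). Final answer: 0.0001902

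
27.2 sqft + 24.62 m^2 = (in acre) 1 sqft = 0.09290304 m^2, so 27.2 sqft = 27.2 * 0.09290304 = 2.5269627 m^2. 24.62 m^2 is already in m^2. Sum: 2.5269627 + 24.62 = 27.146963 m^2. 1 acre = 4046.8564 m^2, so 27.146963 m^2 = 27.146963 / 4046.8564 = 0.0067081606 acre ≈ 0.006708 acre (4 s.f.). Final answer: 0.006708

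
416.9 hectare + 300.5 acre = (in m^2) 1 hectare = 10000 m^2, so 416.9 hectare = 416.9 * 10000 = 4169000 m^2. 1 acre = 4046.8564 m^2, so 300.5 acre = 300.5 * 4046.8564 = 1216080.4 m^2. Sum: 4169000 + 1216080.4 = 5385080.4 m^2. Result: 5385080.4 m^2 ≈ 5.385e+06 m^2 (4 s.f.). Final answer: 5.385e+06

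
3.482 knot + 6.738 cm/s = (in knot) 1 knot = 0.51444444 m/s, so 3.482 knot = 3.482 * 0.51444444 = 1.7912956 m/s. 1 cm/s = 0.01 m/s, so 6.738 cm/s = 6.738 * 0.01 = 0.06738 m/s. Sum: 1.7912956 + 0.06738 = 1.8586756 m/s. 1 knot = 0.51444444 m/s, so 1.8586756 m/s = 1.8586756 / 0.51444444 = 3.6129762 knot ≈ 3.613 knot (4 s.f.). Final answer: 3.613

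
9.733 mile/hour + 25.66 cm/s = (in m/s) 1 mile/hour = 0.44704 m/s, so 9.733 mile/hour = 9.733 * 0.44704 = 4.3510403 m/s. 1 cm/s = 0.01 m/s, so 25.66 cm/s = 25.66 * 0.01 = 0.2566 m/s. Sum: 4.3510403 + 0.2566 = 4.6076403 m/s. Result: 4.6076403 m/s ≈ 4.608 m/s (4 s.f.). Final answer: 4.608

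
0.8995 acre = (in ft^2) 1 acre = 4046.8564 m^2, so 0.8995 acre = 0.8995 * 4046.8564 = 3640.1474 m^2. 1 ft^2 = 0.09290304 m^2, so 3640.1474 m^2 = 3640.1474 / 0.09290304 = 39182.22 ft^2 ≈ 3.918e+04 ft^2 (4 s.f.). Final answer: 3.918e+04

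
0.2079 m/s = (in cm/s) 1 cm/s = 0.01 m/s, so 0.2079 m/s = 0.2079 / 0.01 = 20.79 cm/s. Final answer: 20.79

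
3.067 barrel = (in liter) 487.6. Check: 1 barrel = 0.15898729 m^3, so 3.067 barrel = 3.067 * 0.15898729 = 0.48761403 m^3. 1 liter = 0.001 m^3, so 0.48761403 m^3 = 0.48761403 / 0.001 = 487.61403 liter ≈ 487.6 liter (4 s.f.).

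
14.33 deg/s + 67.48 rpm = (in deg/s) 1 deg/s = 0.017453293 rad/s, so 14.33 deg/s = 14.33 * 0.017453293 = 0.25010568 rad/s. 1 rpm = 0.10471976 rad/s, so 67.48 rpm = 67.48 * 0.10471976 = 7.0664891 rad/s. Sum: 0.25010568 + 7.0664891 = 7.3165948 rad/s. 1 deg/s = 0.017453293 rad/s, so 7.3165948 rad/s = 7.3165948 / 0.017453293 = 419.21 deg/s ≈ 419.2 deg/s (4 s.f.). Final answer: 419.2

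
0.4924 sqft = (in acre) 1.13e-05. Check: 1 sqft = 0.09290304 m^2, so 0.4924 sqft = 0.4924 * 0.09290304 = 0.045745457 m^2. 1 acre = 4046.8564 m^2, so 0.045745457 m^2 = 0.045745457 / 4046.8564 = 1.1303949e-05 acre ≈ 1.13e-05 acre (4 s.f.).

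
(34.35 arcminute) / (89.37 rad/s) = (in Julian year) 3.543e-12. Check: 1 arcminute = 0.00029088821 rad, so 34.35 arcminute = 34.35 * 0.00029088821 = 0.00999201 rad. 89.37 rad/s is already in rad/s. Combine: 0.00999201 rad / 89.37 rad/s = 0.00011180497 s. 1 Julian year = 31557600 s, so 0.00011180497 s = 0.00011180497 / 31557600 = 3.5428856e-12 Julian year ≈ 3.543e-12 Julian year (4 s.f.).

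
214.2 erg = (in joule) 1 erg = 1e-07 J, so 214.2 erg = 214.2 * 1e-07 = 2.142e-05 J. 2.142e-05 J = 2.142e-05 joule. Final answer: 2.142e-05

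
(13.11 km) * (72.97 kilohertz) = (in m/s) 1 km = 1000 m, so 13.11 km = 13.11 * 1000 = 13110 m. 1 kilohertz = 1000 Hz, so 72.97 kilohertz = 72.97 * 1000 = 72970 Hz. Combine: 13110 m * 72970 Hz = 9.566367e+08 m/s. Result: 9.566367e+08 m/s ≈ 9.566e+08 m/s (4 s.f.). Final answer: 9.566e+08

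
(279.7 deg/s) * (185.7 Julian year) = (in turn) 1 deg/s = 0.017453293 rad/s, so 279.7 deg/s = 279.7 * 0.017453293 = 4.8816859 rad/s. 1 Julian year = 31557600 s, so 185.7 Julian year = 185.7 * 31557600 = 5.8602463e+09 s. Combine: 4.8816859 rad/s * 5.8602463e+09 s = 2.8607882e+10 rad. 1 turn = 6.2831853 rad, so 2.8607882e+10 rad = 2.8607882e+10 / 6.2831853 = 4.5530858e+09 turn ≈ 4.553e+09 turn (4 s.f.). Final answer: 4.553e+09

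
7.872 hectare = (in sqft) 8.473e+05. Check: 1 hectare = 10000 m^2, so 7.872 hectare = 7.872 * 10000 = 78720 m^2. 1 sqft = 0.09290304 m^2, so 78720 m^2 = 78720 / 0.09290304 = 847335.03 sqft ≈ 8.473e+05 sqft (4 s.f.).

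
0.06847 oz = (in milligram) 1941. Check: 1 oz = 0.028349523 kg, so 0.06847 oz = 0.06847 * 0.028349523 = 0.0019410918 kg. 1 milligram = 1e-06 kg, so 0.0019410918 kg = 0.0019410918 / 1e-06 = 1941.0918 milligram ≈ 1941 milligram (4 s.f.).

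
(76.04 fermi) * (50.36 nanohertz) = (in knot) 7.444e-21. Check: 1 fermi = 1e-15 m, so 76.04 fermi = 76.04 * 1e-15 = 7.604e-14 m. 1 nanohertz = 1e-09 Hz, so 50.36 nanohertz = 50.36 * 1e-09 = 5.036e-08 Hz. Combine: 7.604e-14 m * 5.036e-08 Hz = 3.8293744e-21 m/s. 1 knot = 0.51444444 m/s, so 3.8293744e-21 m/s = 3.8293744e-21 / 0.51444444 = 7.4437083e-21 knot ≈ 7.444e-21 knot (4 s.f.).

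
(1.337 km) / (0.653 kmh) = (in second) 1 km = 1000 m, so 1.337 km = 1.337 * 1000 = 1337 m. 1 kmh = 0.27777778 m/s, so 0.653 kmh = 0.653 * 0.27777778 = 0.18138889 m/s. Combine: 1337 m / 0.18138889 m/s = 7370.9035 s. 7370.9035 s = 7370.9035 second ≈ 7371 second (4 s.f.). Final answer: 7371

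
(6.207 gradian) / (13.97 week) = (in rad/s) 1.154e-08. Check: 1 gradian = 0.015707963 rad, so 6.207 gradian = 6.207 * 0.015707963 = 0.097499328 rad. 1 week = 604800 s, so 13.97 week = 13.97 * 604800 = 8449056 s. Combine: 0.097499328 rad / 8449056 s = 1.1539671e-08 rad/s. Result: 1.1539671e-08 rad/s ≈ 1.154e-08 rad/s (4 s.f.).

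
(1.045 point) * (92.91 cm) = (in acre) 8.464e-08. Check: 1 point = 0.00035277778 m, so 1.045 point = 1.045 * 0.00035277778 = 0.00036865278 m. 1 cm = 0.01 m, so 92.91 cm = 92.91 * 0.01 = 0.9291 m. Combine: 0.00036865278 m * 0.9291 m = 0.0003425153 m^2. 1 acre = 4046.8564 m^2, so 0.0003425153 m^2 = 0.0003425153 / 4046.8564 = 8.4637373e-08 acre ≈ 8.464e-08 acre (4 s.f.).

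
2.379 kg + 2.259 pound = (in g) 2.379 kg is already in kg. 1 pound = 0.45359237 kg, so 2.259 pound = 2.259 * 0.45359237 = 1.0246652 kg. Sum: 2.379 + 1.0246652 = 3.4036652 kg. 1 g = 0.001 kg, so 3.4036652 kg = 3.4036652 / 0.001 = 3403.6652 g ≈ 3404 g (4 s.f.). Final answer: 3404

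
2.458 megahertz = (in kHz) 2458. Check: 1 megahertz = 1000000 Hz, so 2.458 megahertz = 2.458 * 1000000 = 2458000 Hz. 1 kHz = 1000 Hz, so 2458000 Hz = 2458000 / 1000 = 2458 kHz.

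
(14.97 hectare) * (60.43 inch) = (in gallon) 1 hectare = 10000 m^2, so 14.97 hectare = 14.97 * 10000 = 149700 m^2. 1 inch = 0.0254 m, so 60.43 inch = 60.43 * 0.0254 = 1.534922 m. Combine: 149700 m^2 * 1.534922 m = 229777.82 m^3. 1 gallon = 0.0037854118 m^3, so 229777.82 m^3 = 229777.82 / 0.0037854118 = 60700879 gallon ≈ 6.07e+07 gallon (4 s.f.). Final answer: 6.07e+07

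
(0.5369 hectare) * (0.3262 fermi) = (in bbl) 1 hectare = 10000 m^2, so 0.5369 hectare = 0.5369 * 10000 = 5369 m^2. 1 fermi = 1e-15 m, so 0.3262 fermi = 0.3262 * 1e-15 = 3.262e-16 m. Combine: 5369 m^2 * 3.262e-16 m = 1.7513678e-12 m^3. 1 bbl = 0.15898729 m^3, so 1.7513678e-12 m^3 = 1.7513678e-12 / 0.15898729 = 1.1015772e-11 bbl ≈ 1.102e-11 bbl (4 s.f.). Final answer: 1.102e-11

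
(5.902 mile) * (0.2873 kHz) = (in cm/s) 1 mile = 1609.344 m, so 5.902 mile = 5.902 * 1609.344 = 9498.3483 m. 1 kHz = 1000 Hz, so 0.2873 kHz = 0.2873 * 1000 = 287.3 Hz. Combine: 9498.3483 m * 287.3 Hz = 2728875.5 m/s. 1 cm/s = 0.01 m/s, so 2728875.5 m/s = 2728875.5 / 0.01 = 2.7288755e+08 cm/s ≈ 2.729e+08 cm/s (4 s.f.). Final answer: 2.729e+08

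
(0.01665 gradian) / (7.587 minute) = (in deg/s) 1 gradian = 0.015707963 rad, so 0.01665 gradian = 0.01665 * 0.015707963 = 0.00026153759 rad. 1 minute = 60 s, so 7.587 minute = 7.587 * 60 = 455.22 s. Combine: 0.00026153759 rad / 455.22 s = 5.7453009e-07 rad/s. 1 deg/s = 0.017453293 rad/s, so 5.7453009e-07 rad/s = 5.7453009e-07 / 0.017453293 = 3.2918149e-05 deg/s ≈ 3.292e-05 deg/s (4 s.f.). Final answer: 3.292e-05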